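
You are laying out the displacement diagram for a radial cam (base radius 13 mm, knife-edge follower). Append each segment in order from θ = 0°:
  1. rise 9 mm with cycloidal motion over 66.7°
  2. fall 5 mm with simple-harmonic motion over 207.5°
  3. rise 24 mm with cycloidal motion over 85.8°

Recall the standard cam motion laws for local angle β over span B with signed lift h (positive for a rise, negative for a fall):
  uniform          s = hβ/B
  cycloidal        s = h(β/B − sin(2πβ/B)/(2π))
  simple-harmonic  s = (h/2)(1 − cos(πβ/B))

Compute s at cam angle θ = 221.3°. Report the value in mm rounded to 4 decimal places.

seg 1 [0°–66.7°] cycloidal, h=9: full span → s += 9 → s = 9.0000
seg 2 [66.7°–274.2°] simple-harmonic, h=-5: θ=221.3° here. β=154.6, B=207.5. -5/2·(1 − cos(π·0.7451)) = -4.2401 → s = 4.7599

4.7599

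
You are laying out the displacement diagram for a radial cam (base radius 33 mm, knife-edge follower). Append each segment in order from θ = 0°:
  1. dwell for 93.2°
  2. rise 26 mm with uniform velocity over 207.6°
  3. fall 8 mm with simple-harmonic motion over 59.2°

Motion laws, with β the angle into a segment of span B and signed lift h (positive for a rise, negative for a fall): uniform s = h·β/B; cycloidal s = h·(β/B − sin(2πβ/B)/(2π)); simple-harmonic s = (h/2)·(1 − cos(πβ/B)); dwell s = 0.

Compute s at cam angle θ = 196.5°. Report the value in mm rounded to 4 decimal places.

seg 1 [0°–93.2°] dwell: s stays 0.0000
seg 2 [93.2°–300.8°] uniform, h=26: θ=196.5° here. β=103.3, B=207.6. 26·103.3/207.6 = 12.9374 → s = 12.9374

12.9374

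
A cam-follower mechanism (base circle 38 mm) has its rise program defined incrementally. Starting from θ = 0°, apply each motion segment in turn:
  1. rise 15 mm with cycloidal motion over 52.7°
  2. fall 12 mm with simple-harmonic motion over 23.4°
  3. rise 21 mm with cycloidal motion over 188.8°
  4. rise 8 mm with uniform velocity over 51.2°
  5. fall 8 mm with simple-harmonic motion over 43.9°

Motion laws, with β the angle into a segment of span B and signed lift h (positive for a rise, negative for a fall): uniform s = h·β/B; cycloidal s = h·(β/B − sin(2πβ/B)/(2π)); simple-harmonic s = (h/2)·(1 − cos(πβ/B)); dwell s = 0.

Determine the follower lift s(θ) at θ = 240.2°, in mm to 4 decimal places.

seg 1 [0°–52.7°] cycloidal, h=15: full span → s += 15 → s = 15.0000
seg 2 [52.7°–76.1°] simple-harmonic, h=-12: full span → s += -12 → s = 3.0000
seg 3 [76.1°–264.9°] cycloidal, h=21: θ=240.2° here. β=164.1, B=188.8. 21·(0.8692 − sin(2π·0.8692)/(2π)) = 20.7009 → s = 23.7009

23.7009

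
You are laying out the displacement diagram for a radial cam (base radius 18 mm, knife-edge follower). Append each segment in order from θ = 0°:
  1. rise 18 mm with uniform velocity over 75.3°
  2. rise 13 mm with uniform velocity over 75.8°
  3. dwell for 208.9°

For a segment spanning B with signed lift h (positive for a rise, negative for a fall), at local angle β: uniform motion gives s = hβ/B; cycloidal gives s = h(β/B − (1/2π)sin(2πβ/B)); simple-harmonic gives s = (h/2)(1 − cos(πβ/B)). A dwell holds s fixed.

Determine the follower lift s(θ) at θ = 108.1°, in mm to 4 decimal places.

seg 1 [0°–75.3°] uniform, h=18: full span → s += 18 → s = 18.0000
seg 2 [75.3°–151.1°] uniform, h=13: θ=108.1° here. β=32.8, B=75.8. 13·32.8/75.8 = 5.6253 → s = 23.6253

23.6253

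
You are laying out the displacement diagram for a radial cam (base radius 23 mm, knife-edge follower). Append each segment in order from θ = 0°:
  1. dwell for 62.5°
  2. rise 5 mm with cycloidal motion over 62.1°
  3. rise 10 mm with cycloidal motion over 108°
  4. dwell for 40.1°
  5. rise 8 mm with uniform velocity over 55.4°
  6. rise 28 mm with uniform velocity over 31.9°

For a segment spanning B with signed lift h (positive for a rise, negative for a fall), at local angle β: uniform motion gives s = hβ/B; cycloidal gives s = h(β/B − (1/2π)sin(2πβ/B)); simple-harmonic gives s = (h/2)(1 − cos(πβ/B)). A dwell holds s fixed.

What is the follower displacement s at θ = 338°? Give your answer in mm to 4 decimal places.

seg 1 [0°–62.5°] dwell: s stays 0.0000
seg 2 [62.5°–124.6°] cycloidal, h=5: full span → s += 5 → s = 5.0000
seg 3 [124.6°–232.6°] cycloidal, h=10: full span → s += 10 → s = 15.0000
seg 4 [232.6°–272.7°] dwell: s stays 15.0000
seg 5 [272.7°–328.1°] uniform, h=8: full span → s += 8 → s = 23.0000
seg 6 [328.1°–360°] uniform, h=28: θ=338° here. β=9.9, B=31.9. 28·9.9/31.9 = 8.6897 → s = 31.6897

31.6897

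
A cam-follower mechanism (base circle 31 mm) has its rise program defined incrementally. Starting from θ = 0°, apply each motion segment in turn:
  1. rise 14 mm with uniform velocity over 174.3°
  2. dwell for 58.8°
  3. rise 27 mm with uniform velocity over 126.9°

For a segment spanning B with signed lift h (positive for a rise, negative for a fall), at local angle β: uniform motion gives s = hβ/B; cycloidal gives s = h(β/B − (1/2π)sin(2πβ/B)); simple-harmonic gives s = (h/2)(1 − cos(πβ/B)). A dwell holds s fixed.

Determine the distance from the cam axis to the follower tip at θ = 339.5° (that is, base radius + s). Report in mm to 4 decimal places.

seg 1 [0°–174.3°] uniform, h=14: full span → s += 14 → s = 14.0000
seg 2 [174.3°–233.1°] dwell: s stays 14.0000
seg 3 [233.1°–360°] uniform, h=27: θ=339.5° here. β=106.4, B=126.9. 27·106.4/126.9 = 22.6383 → s = 36.6383
radial distance = base radius + s = 31 + 36.6383 = 67.6383

67.6383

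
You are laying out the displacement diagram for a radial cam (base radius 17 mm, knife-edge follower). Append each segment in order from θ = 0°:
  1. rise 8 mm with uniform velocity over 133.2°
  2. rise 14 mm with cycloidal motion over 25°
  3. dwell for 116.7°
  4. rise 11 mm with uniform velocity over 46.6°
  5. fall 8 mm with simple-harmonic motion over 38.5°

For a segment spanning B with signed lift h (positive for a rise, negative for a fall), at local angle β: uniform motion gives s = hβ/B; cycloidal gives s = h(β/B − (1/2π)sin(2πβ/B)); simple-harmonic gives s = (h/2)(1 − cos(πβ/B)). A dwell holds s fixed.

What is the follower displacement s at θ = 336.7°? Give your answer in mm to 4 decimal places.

seg 1 [0°–133.2°] uniform, h=8: full span → s += 8 → s = 8.0000
seg 2 [133.2°–158.2°] cycloidal, h=14: full span → s += 14 → s = 22.0000
seg 3 [158.2°–274.9°] dwell: s stays 22.0000
seg 4 [274.9°–321.5°] uniform, h=11: full span → s += 11 → s = 33.0000
seg 5 [321.5°–360°] simple-harmonic, h=-8: θ=336.7° here. β=15.2, B=38.5. -8/2·(1 − cos(π·0.3948)) = -2.7020 → s = 30.2980

30.2980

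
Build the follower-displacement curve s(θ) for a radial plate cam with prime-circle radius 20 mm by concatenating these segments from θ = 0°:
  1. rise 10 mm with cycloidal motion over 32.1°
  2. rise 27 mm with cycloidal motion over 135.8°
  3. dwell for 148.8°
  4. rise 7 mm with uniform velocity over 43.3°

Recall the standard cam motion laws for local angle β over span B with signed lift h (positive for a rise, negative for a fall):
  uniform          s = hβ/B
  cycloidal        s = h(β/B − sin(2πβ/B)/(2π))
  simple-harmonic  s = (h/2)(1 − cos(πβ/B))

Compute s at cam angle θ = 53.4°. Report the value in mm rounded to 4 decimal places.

seg 1 [0°–32.1°] cycloidal, h=10: full span → s += 10 → s = 10.0000
seg 2 [32.1°–167.9°] cycloidal, h=27: θ=53.4° here. β=21.3, B=135.8. 27·(0.1568 − sin(2π·0.1568)/(2π)) = 0.6530 → s = 10.6530

10.6530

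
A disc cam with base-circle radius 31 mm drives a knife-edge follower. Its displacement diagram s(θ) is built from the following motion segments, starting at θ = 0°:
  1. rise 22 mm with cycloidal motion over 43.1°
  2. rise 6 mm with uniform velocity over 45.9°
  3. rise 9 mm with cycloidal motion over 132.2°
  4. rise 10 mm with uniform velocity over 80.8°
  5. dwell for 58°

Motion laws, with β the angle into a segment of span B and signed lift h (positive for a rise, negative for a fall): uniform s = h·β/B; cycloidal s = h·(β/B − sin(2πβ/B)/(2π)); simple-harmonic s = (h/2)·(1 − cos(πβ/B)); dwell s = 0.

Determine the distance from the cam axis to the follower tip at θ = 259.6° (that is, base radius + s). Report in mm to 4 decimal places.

seg 1 [0°–43.1°] cycloidal, h=22: full span → s += 22 → s = 22.0000
seg 2 [43.1°–89°] uniform, h=6: full span → s += 6 → s = 28.0000
seg 3 [89°–221.2°] cycloidal, h=9: full span → s += 9 → s = 37.0000
seg 4 [221.2°–302°] uniform, h=10: θ=259.6° here. β=38.4, B=80.8. 10·38.4/80.8 = 4.7525 → s = 41.7525
radial distance = base radius + s = 31 + 41.7525 = 72.7525

72.7525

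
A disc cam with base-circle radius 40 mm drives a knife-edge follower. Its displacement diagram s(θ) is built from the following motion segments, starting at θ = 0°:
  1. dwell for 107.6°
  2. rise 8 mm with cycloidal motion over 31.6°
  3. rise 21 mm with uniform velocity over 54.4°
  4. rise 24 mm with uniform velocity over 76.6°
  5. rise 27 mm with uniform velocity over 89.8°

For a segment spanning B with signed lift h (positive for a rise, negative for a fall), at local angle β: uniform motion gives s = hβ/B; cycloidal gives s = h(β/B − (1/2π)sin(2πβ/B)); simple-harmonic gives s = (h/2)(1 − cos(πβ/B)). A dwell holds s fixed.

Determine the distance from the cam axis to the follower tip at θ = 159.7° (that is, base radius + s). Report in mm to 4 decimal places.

seg 1 [0°–107.6°] dwell: s stays 0.0000
seg 2 [107.6°–139.2°] cycloidal, h=8: full span → s += 8 → s = 8.0000
seg 3 [139.2°–193.6°] uniform, h=21: θ=159.7° here. β=20.5, B=54.4. 21·20.5/54.4 = 7.9136 → s = 15.9136
radial distance = base radius + s = 40 + 15.9136 = 55.9136

55.9136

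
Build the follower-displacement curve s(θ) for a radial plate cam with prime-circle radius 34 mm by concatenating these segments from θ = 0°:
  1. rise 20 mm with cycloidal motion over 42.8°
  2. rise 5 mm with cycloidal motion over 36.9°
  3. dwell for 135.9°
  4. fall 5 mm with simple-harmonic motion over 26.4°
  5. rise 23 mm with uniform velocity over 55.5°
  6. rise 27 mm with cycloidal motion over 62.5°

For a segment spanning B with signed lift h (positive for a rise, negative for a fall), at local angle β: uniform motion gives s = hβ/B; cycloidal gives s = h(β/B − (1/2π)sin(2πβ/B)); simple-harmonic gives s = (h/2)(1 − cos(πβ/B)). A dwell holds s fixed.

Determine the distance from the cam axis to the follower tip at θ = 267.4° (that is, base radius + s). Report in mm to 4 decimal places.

seg 1 [0°–42.8°] cycloidal, h=20: full span → s += 20 → s = 20.0000
seg 2 [42.8°–79.7°] cycloidal, h=5: full span → s += 5 → s = 25.0000
seg 3 [79.7°–215.6°] dwell: s stays 25.0000
seg 4 [215.6°–242°] simple-harmonic, h=-5: full span → s += -5 → s = 20.0000
seg 5 [242°–297.5°] uniform, h=23: θ=267.4° here. β=25.4, B=55.5. 23·25.4/55.5 = 10.5261 → s = 30.5261
radial distance = base radius + s = 34 + 30.5261 = 64.5261

64.5261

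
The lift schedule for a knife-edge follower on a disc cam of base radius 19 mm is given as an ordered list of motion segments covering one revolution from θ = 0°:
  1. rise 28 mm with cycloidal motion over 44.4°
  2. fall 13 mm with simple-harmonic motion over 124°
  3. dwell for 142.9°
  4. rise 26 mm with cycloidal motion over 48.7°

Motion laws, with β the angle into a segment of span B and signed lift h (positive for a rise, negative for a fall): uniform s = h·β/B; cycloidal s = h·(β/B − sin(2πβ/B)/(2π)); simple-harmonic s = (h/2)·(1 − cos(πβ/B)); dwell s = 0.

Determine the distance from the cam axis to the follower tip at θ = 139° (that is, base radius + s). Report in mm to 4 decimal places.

seg 1 [0°–44.4°] cycloidal, h=28: full span → s += 28 → s = 28.0000
seg 2 [44.4°–168.4°] simple-harmonic, h=-13: θ=139° here. β=94.6, B=124. -13/2·(1 − cos(π·0.7629)) = -11.2787 → s = 16.7213
radial distance = base radius + s = 19 + 16.7213 = 35.7213

35.7213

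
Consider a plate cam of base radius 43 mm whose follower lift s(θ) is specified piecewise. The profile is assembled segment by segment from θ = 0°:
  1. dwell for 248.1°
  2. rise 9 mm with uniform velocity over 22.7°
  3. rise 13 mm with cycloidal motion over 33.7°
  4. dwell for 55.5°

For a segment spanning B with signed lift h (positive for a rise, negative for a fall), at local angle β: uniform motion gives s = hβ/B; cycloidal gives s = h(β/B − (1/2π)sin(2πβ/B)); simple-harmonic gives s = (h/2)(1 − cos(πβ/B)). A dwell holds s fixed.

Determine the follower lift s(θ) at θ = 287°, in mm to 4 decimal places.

seg 1 [0°–248.1°] dwell: s stays 0.0000
seg 2 [248.1°–270.8°] uniform, h=9: full span → s += 9 → s = 9.0000
seg 3 [270.8°–304.5°] cycloidal, h=13: θ=287° here. β=16.2, B=33.7. 13·(0.4807 − sin(2π·0.4807)/(2π)) = 5.9991 → s = 14.9991

14.9991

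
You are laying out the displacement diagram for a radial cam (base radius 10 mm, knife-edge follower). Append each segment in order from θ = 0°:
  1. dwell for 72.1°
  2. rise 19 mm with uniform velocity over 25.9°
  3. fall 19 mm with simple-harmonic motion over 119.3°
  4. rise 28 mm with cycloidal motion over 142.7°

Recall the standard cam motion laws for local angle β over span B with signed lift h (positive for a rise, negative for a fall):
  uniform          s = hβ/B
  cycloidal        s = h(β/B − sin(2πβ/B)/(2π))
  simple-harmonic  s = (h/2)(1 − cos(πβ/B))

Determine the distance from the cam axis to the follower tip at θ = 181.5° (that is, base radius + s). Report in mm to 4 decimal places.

seg 1 [0°–72.1°] dwell: s stays 0.0000
seg 2 [72.1°–98°] uniform, h=19: full span → s += 19 → s = 19.0000
seg 3 [98°–217.3°] simple-harmonic, h=-19: θ=181.5° here. β=83.5, B=119.3. -19/2·(1 − cos(π·0.6999)) = -15.0819 → s = 3.9181
radial distance = base radius + s = 10 + 3.9181 = 13.9181

13.9181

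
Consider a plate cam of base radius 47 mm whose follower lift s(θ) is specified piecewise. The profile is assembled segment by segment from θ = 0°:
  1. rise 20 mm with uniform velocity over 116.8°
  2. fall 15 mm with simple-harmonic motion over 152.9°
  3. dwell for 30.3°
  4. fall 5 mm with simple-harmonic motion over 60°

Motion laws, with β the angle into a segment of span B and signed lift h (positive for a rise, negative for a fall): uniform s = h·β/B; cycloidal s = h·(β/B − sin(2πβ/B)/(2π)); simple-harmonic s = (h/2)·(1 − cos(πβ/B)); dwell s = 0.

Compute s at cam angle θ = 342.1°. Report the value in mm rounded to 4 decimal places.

seg 1 [0°–116.8°] uniform, h=20: full span → s += 20 → s = 20.0000
seg 2 [116.8°–269.7°] simple-harmonic, h=-15: full span → s += -15 → s = 5.0000
seg 3 [269.7°–300°] dwell: s stays 5.0000
seg 4 [300°–360°] simple-harmonic, h=-5: θ=342.1° here. β=42.1, B=60. -5/2·(1 − cos(π·0.7017)) = -3.9800 → s = 1.0200

1.0200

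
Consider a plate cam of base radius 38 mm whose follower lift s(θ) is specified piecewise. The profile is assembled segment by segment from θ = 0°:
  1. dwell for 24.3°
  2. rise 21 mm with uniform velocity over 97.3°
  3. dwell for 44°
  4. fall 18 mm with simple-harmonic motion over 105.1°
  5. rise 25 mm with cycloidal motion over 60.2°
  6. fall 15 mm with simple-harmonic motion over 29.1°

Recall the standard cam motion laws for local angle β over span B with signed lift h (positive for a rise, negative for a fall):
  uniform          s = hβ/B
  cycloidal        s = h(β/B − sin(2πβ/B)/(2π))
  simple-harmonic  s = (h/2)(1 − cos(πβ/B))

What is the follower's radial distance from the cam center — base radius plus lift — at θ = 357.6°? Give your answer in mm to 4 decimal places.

seg 1 [0°–24.3°] dwell: s stays 0.0000
seg 2 [24.3°–121.6°] uniform, h=21: full span → s += 21 → s = 21.0000
seg 3 [121.6°–165.6°] dwell: s stays 21.0000
seg 4 [165.6°–270.7°] simple-harmonic, h=-18: full span → s += -18 → s = 3.0000
seg 5 [270.7°–330.9°] cycloidal, h=25: full span → s += 25 → s = 28.0000
seg 6 [330.9°–360°] simple-harmonic, h=-15: θ=357.6° here. β=26.7, B=29.1. -15/2·(1 − cos(π·0.9175)) = -14.7497 → s = 13.2503
radial distance = base radius + s = 38 + 13.2503 = 51.2503

51.2503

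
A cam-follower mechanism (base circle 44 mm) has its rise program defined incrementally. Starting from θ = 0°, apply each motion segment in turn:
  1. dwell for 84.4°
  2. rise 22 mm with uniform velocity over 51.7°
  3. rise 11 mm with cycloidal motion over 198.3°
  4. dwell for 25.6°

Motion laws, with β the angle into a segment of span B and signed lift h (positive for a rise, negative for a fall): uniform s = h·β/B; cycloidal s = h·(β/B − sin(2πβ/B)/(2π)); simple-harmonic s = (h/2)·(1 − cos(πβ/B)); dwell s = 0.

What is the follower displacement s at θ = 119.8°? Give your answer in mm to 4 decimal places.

seg 1 [0°–84.4°] dwell: s stays 0.0000
seg 2 [84.4°–136.1°] uniform, h=22: θ=119.8° here. β=35.4, B=51.7. 22·35.4/51.7 = 15.0638 → s = 15.0638

15.0638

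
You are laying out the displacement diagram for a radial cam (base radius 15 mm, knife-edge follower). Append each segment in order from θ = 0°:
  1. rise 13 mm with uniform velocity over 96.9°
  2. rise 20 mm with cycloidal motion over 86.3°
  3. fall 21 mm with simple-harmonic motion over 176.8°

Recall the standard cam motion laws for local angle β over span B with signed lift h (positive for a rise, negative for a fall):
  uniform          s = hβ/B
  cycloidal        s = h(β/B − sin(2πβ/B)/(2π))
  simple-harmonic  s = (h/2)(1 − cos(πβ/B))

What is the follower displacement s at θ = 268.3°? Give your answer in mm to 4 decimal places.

seg 1 [0°–96.9°] uniform, h=13: full span → s += 13 → s = 13.0000
seg 2 [96.9°–183.2°] cycloidal, h=20: full span → s += 20 → s = 33.0000
seg 3 [183.2°–360°] simple-harmonic, h=-21: θ=268.3° here. β=85.1, B=176.8. -21/2·(1 − cos(π·0.4813)) = -9.8847 → s = 23.1153

23.1153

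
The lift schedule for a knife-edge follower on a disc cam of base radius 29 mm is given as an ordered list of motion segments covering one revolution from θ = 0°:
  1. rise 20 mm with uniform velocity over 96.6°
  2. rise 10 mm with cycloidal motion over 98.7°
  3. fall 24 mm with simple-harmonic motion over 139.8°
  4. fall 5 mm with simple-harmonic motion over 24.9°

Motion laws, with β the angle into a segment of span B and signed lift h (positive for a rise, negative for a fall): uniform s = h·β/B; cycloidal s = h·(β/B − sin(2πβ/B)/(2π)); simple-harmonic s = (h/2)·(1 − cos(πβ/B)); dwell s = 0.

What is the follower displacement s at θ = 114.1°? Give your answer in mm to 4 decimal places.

seg 1 [0°–96.6°] uniform, h=20: full span → s += 20 → s = 20.0000
seg 2 [96.6°–195.3°] cycloidal, h=10: θ=114.1° here. β=17.5, B=98.7. 10·(0.1773 − sin(2π·0.1773)/(2π)) = 0.3447 → s = 20.3447

20.3447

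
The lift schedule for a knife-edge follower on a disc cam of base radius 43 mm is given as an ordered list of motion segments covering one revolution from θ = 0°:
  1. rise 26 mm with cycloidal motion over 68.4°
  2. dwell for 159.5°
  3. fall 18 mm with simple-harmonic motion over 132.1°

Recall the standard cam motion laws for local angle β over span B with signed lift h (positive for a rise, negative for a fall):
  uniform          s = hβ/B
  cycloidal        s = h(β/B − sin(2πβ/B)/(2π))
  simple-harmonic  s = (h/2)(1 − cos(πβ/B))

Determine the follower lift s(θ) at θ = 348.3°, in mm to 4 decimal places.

seg 1 [0°–68.4°] cycloidal, h=26: full span → s += 26 → s = 26.0000
seg 2 [68.4°–227.9°] dwell: s stays 26.0000
seg 3 [227.9°–360°] simple-harmonic, h=-18: θ=348.3° here. β=120.4, B=132.1. -18/2·(1 − cos(π·0.9114)) = -17.6538 → s = 8.3462

8.3462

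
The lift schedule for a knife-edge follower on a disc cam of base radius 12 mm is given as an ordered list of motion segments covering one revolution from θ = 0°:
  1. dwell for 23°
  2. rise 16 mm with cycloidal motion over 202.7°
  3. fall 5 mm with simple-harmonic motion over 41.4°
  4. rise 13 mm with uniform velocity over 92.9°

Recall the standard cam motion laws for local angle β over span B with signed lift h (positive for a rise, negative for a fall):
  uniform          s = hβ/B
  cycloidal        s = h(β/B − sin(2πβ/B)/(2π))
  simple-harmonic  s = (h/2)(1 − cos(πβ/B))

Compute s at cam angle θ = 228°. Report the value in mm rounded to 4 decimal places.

seg 1 [0°–23°] dwell: s stays 0.0000
seg 2 [23°–225.7°] cycloidal, h=16: full span → s += 16 → s = 16.0000
seg 3 [225.7°–267.1°] simple-harmonic, h=-5: θ=228° here. β=2.3, B=41.4. -5/2·(1 − cos(π·0.0556)) = -0.0380 → s = 15.9620

15.9620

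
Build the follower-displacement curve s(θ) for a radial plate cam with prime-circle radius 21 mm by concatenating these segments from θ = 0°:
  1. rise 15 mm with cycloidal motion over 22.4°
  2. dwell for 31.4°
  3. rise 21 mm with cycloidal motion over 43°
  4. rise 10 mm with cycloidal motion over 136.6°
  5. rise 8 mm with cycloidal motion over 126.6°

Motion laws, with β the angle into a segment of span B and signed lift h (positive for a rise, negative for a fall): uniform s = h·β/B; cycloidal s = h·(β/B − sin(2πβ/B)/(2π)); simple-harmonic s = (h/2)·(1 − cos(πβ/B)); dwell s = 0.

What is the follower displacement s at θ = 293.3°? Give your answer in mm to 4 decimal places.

seg 1 [0°–22.4°] cycloidal, h=15: full span → s += 15 → s = 15.0000
seg 2 [22.4°–53.8°] dwell: s stays 15.0000
seg 3 [53.8°–96.8°] cycloidal, h=21: full span → s += 21 → s = 36.0000
seg 4 [96.8°–233.4°] cycloidal, h=10: full span → s += 10 → s = 46.0000
seg 5 [233.4°–360°] cycloidal, h=8: θ=293.3° here. β=59.9, B=126.6. 8·(0.4731 − sin(2π·0.4731)/(2π)) = 3.5713 → s = 49.5713

49.5713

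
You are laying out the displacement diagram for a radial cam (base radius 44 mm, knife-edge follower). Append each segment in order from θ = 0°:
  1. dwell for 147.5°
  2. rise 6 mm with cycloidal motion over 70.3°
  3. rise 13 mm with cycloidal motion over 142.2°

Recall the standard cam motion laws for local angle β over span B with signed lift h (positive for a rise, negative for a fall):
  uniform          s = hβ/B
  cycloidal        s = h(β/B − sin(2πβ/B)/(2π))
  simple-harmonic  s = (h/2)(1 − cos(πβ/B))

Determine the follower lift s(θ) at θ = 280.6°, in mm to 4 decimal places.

seg 1 [0°–147.5°] dwell: s stays 0.0000
seg 2 [147.5°–217.8°] cycloidal, h=6: full span → s += 6 → s = 6.0000
seg 3 [217.8°–360°] cycloidal, h=13: θ=280.6° here. β=62.8, B=142.2. 13·(0.4416 − sin(2π·0.4416)/(2π)) = 4.9993 → s = 10.9993

10.9993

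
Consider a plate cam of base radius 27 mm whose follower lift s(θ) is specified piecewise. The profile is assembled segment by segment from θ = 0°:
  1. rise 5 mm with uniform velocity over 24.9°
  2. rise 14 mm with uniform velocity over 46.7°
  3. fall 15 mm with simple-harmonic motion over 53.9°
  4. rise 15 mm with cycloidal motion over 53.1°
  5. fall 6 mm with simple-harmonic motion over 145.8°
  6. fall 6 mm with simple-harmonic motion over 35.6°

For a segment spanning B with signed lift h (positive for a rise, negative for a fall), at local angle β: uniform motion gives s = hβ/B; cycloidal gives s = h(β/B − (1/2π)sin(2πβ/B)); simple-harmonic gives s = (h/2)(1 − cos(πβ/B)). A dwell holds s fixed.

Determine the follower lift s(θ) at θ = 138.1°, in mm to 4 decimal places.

seg 1 [0°–24.9°] uniform, h=5: full span → s += 5 → s = 5.0000
seg 2 [24.9°–71.6°] uniform, h=14: full span → s += 14 → s = 19.0000
seg 3 [71.6°–125.5°] simple-harmonic, h=-15: full span → s += -15 → s = 4.0000
seg 4 [125.5°–178.6°] cycloidal, h=15: θ=138.1° here. β=12.6, B=53.1. 15·(0.2373 − sin(2π·0.2373)/(2π)) = 1.1796 → s = 5.1796

5.1796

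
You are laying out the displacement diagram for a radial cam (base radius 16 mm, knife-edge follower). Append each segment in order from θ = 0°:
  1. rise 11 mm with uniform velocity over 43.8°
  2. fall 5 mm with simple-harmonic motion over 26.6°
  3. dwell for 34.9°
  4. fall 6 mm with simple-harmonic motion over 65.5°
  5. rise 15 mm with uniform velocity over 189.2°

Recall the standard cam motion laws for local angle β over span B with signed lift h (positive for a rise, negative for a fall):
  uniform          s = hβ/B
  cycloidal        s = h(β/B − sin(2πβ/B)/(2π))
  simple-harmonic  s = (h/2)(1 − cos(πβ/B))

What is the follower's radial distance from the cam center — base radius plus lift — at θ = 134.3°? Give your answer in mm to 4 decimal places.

seg 1 [0°–43.8°] uniform, h=11: full span → s += 11 → s = 11.0000
seg 2 [43.8°–70.4°] simple-harmonic, h=-5: full span → s += -5 → s = 6.0000
seg 3 [70.4°–105.3°] dwell: s stays 6.0000
seg 4 [105.3°–170.8°] simple-harmonic, h=-6: θ=134.3° here. β=29, B=65.5. -6/2·(1 − cos(π·0.4427)) = -2.4633 → s = 3.5367
radial distance = base radius + s = 16 + 3.5367 = 19.5367

19.5367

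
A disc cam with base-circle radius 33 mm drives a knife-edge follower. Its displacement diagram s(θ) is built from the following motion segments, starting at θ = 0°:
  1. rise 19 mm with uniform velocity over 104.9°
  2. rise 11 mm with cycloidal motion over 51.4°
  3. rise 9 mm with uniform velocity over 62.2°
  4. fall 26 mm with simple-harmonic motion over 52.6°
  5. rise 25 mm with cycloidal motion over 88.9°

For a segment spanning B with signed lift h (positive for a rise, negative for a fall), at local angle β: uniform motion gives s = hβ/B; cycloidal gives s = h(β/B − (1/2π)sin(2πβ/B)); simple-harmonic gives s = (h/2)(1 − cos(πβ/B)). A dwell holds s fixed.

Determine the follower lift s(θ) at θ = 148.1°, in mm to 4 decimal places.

seg 1 [0°–104.9°] uniform, h=19: full span → s += 19 → s = 19.0000
seg 2 [104.9°–156.3°] cycloidal, h=11: θ=148.1° here. β=43.2, B=51.4. 11·(0.8405 − sin(2π·0.8405)/(2π)) = 10.7205 → s = 29.7205

29.7205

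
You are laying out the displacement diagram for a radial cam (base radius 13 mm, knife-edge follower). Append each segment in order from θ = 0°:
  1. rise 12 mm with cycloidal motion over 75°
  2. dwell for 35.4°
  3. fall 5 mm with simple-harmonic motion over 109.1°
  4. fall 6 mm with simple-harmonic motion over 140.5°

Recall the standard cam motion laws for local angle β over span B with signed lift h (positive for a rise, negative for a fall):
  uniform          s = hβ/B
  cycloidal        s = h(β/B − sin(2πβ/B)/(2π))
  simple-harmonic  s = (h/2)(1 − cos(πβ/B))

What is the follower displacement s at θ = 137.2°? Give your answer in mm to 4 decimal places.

seg 1 [0°–75°] cycloidal, h=12: full span → s += 12 → s = 12.0000
seg 2 [75°–110.4°] dwell: s stays 12.0000
seg 3 [110.4°–219.5°] simple-harmonic, h=-5: θ=137.2° here. β=26.8, B=109.1. -5/2·(1 − cos(π·0.2456)) = -0.7082 → s = 11.2918

11.2918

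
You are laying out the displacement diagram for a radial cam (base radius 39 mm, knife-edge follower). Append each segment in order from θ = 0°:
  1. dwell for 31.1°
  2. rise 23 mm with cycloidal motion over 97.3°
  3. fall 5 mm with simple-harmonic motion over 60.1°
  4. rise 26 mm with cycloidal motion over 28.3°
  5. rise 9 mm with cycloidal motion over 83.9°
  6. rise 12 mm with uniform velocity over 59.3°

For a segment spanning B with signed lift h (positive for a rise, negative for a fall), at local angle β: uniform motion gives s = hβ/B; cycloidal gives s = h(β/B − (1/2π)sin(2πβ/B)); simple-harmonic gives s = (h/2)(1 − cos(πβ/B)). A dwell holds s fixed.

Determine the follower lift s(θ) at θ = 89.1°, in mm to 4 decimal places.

seg 1 [0°–31.1°] dwell: s stays 0.0000
seg 2 [31.1°–128.4°] cycloidal, h=23: θ=89.1° here. β=58, B=97.3. 23·(0.5961 − sin(2π·0.5961)/(2π)) = 15.7885 → s = 15.7885

15.7885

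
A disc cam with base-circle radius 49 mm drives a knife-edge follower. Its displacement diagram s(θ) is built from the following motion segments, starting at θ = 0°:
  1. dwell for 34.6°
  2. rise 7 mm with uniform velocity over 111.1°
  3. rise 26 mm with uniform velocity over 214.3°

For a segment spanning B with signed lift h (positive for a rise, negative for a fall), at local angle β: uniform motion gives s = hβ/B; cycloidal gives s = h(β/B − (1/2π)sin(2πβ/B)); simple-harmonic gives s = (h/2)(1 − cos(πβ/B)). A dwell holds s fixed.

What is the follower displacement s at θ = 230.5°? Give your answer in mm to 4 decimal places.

seg 1 [0°–34.6°] dwell: s stays 0.0000
seg 2 [34.6°–145.7°] uniform, h=7: full span → s += 7 → s = 7.0000
seg 3 [145.7°–360°] uniform, h=26: θ=230.5° here. β=84.8, B=214.3. 26·84.8/214.3 = 10.2884 → s = 17.2884

17.2884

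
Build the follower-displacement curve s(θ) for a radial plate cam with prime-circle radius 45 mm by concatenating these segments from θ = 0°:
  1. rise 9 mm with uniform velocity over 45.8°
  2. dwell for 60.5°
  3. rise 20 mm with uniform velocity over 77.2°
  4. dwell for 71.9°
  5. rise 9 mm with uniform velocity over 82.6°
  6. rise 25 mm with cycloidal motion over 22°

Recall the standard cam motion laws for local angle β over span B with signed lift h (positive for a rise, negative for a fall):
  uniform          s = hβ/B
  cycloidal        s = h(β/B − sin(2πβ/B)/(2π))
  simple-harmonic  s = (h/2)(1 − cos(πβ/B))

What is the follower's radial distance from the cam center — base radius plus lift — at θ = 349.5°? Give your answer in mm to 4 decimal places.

seg 1 [0°–45.8°] uniform, h=9: full span → s += 9 → s = 9.0000
seg 2 [45.8°–106.3°] dwell: s stays 9.0000
seg 3 [106.3°–183.5°] uniform, h=20: full span → s += 20 → s = 29.0000
seg 4 [183.5°–255.4°] dwell: s stays 29.0000
seg 5 [255.4°–338°] uniform, h=9: full span → s += 9 → s = 38.0000
seg 6 [338°–360°] cycloidal, h=25: θ=349.5° here. β=11.5, B=22. 25·(0.5227 − sin(2π·0.5227)/(2π)) = 13.6344 → s = 51.6344
radial distance = base radius + s = 45 + 51.6344 = 96.6344

96.6344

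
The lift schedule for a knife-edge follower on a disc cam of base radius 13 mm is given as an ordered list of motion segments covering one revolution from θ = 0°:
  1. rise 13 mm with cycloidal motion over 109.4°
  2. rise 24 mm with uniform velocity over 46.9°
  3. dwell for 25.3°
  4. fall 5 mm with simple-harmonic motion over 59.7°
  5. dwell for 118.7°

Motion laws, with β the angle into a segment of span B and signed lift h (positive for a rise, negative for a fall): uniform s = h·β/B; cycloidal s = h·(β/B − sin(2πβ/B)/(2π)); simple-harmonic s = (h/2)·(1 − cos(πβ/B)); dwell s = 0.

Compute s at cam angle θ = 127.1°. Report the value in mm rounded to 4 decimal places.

seg 1 [0°–109.4°] cycloidal, h=13: full span → s += 13 → s = 13.0000
seg 2 [109.4°–156.3°] uniform, h=24: θ=127.1° here. β=17.7, B=46.9. 24·17.7/46.9 = 9.0576 → s = 22.0576

22.0576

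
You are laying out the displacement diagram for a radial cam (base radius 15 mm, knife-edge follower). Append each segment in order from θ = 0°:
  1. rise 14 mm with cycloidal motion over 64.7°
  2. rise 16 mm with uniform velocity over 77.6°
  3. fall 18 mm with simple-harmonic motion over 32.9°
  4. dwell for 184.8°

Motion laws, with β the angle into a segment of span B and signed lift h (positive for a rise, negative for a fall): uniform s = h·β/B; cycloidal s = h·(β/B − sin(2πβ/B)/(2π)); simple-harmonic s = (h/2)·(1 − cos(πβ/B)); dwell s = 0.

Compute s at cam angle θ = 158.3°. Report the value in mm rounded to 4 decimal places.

seg 1 [0°–64.7°] cycloidal, h=14: full span → s += 14 → s = 14.0000
seg 2 [64.7°–142.3°] uniform, h=16: full span → s += 16 → s = 30.0000
seg 3 [142.3°–175.2°] simple-harmonic, h=-18: θ=158.3° here. β=16, B=32.9. -18/2·(1 − cos(π·0.4863)) = -8.6134 → s = 21.3866

21.3866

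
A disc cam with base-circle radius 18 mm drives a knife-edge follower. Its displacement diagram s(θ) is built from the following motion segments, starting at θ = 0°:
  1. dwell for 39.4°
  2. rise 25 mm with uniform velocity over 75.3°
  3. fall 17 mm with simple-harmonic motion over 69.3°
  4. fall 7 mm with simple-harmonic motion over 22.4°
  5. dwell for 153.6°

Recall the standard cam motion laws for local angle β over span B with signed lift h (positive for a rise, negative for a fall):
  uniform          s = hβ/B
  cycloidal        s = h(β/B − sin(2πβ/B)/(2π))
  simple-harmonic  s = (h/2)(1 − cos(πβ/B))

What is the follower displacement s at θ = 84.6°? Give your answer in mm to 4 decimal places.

seg 1 [0°–39.4°] dwell: s stays 0.0000
seg 2 [39.4°–114.7°] uniform, h=25: θ=84.6° here. β=45.2, B=75.3. 25·45.2/75.3 = 15.0066 → s = 15.0066

15.0066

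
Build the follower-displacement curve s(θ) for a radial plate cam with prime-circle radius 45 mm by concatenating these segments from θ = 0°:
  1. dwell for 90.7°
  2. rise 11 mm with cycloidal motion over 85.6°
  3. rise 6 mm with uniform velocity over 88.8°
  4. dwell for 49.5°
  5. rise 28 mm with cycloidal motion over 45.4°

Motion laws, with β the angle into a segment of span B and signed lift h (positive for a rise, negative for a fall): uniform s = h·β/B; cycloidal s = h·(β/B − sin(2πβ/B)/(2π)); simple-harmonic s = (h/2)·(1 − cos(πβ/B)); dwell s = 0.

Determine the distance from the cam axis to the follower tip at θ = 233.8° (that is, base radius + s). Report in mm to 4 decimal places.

seg 1 [0°–90.7°] dwell: s stays 0.0000
seg 2 [90.7°–176.3°] cycloidal, h=11: full span → s += 11 → s = 11.0000
seg 3 [176.3°–265.1°] uniform, h=6: θ=233.8° here. β=57.5, B=88.8. 6·57.5/88.8 = 3.8851 → s = 14.8851
radial distance = base radius + s = 45 + 14.8851 = 59.8851

59.8851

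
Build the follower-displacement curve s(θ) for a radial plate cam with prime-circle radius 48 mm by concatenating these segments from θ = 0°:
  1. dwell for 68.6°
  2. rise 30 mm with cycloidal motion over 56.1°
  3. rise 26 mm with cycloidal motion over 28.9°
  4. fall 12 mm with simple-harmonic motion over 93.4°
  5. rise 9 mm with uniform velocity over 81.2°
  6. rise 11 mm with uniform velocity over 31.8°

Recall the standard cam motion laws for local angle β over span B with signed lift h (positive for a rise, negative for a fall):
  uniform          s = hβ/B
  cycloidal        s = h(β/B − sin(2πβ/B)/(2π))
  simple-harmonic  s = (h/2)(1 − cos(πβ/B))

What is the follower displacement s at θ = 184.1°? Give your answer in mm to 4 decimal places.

seg 1 [0°–68.6°] dwell: s stays 0.0000
seg 2 [68.6°–124.7°] cycloidal, h=30: full span → s += 30 → s = 30.0000
seg 3 [124.7°–153.6°] cycloidal, h=26: full span → s += 26 → s = 56.0000
seg 4 [153.6°–247°] simple-harmonic, h=-12: θ=184.1° here. β=30.5, B=93.4. -12/2·(1 − cos(π·0.3266)) = -2.8900 → s = 53.1100

53.1100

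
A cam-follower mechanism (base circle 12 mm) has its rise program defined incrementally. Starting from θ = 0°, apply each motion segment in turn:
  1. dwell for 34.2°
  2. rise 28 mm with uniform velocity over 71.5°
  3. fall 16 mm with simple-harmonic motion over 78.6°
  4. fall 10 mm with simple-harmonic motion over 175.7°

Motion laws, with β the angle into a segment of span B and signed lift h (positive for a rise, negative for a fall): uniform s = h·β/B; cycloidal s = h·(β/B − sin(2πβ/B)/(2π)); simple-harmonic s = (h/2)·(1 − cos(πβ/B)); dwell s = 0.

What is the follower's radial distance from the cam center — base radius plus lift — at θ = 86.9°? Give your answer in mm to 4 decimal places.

seg 1 [0°–34.2°] dwell: s stays 0.0000
seg 2 [34.2°–105.7°] uniform, h=28: θ=86.9° here. β=52.7, B=71.5. 28·52.7/71.5 = 20.6378 → s = 20.6378
radial distance = base radius + s = 12 + 20.6378 = 32.6378

32.6378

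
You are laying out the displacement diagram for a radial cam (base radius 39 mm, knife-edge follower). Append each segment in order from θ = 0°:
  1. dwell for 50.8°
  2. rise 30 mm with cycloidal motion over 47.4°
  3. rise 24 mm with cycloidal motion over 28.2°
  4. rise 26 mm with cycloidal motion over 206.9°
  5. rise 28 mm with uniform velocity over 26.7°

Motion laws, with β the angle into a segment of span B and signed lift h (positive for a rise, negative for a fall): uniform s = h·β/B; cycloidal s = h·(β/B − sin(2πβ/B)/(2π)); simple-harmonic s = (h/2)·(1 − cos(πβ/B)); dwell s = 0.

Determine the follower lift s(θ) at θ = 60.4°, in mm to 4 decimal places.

seg 1 [0°–50.8°] dwell: s stays 0.0000
seg 2 [50.8°–98.2°] cycloidal, h=30: θ=60.4° here. β=9.6, B=47.4. 30·(0.2025 − sin(2π·0.2025)/(2π)) = 1.5121 → s = 1.5121

1.5121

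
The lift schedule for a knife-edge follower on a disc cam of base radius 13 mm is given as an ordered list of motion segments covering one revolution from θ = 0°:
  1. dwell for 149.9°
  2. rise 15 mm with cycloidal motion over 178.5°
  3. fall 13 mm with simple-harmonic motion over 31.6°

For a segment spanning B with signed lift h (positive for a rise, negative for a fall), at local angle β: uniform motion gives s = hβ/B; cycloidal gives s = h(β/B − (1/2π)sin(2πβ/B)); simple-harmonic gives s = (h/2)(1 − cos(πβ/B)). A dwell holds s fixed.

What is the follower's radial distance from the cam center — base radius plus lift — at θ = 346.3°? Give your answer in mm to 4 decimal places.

seg 1 [0°–149.9°] dwell: s stays 0.0000
seg 2 [149.9°–328.4°] cycloidal, h=15: full span → s += 15 → s = 15.0000
seg 3 [328.4°–360°] simple-harmonic, h=-13: θ=346.3° here. β=17.9, B=31.6. -13/2·(1 − cos(π·0.5665)) = -7.8472 → s = 7.1528
radial distance = base radius + s = 13 + 7.1528 = 20.1528

20.1528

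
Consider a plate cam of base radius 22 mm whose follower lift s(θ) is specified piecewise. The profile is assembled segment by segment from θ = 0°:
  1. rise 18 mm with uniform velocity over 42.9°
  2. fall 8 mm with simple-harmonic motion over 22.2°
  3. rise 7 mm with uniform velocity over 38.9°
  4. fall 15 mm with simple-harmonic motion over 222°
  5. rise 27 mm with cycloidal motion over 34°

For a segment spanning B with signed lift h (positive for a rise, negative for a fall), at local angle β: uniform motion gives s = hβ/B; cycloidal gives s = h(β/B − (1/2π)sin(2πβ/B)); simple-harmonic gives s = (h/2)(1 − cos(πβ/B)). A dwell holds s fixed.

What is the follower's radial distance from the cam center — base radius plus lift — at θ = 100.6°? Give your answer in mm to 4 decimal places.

seg 1 [0°–42.9°] uniform, h=18: full span → s += 18 → s = 18.0000
seg 2 [42.9°–65.1°] simple-harmonic, h=-8: full span → s += -8 → s = 10.0000
seg 3 [65.1°–104°] uniform, h=7: θ=100.6° here. β=35.5, B=38.9. 7·35.5/38.9 = 6.3882 → s = 16.3882
radial distance = base radius + s = 22 + 16.3882 = 38.3882

38.3882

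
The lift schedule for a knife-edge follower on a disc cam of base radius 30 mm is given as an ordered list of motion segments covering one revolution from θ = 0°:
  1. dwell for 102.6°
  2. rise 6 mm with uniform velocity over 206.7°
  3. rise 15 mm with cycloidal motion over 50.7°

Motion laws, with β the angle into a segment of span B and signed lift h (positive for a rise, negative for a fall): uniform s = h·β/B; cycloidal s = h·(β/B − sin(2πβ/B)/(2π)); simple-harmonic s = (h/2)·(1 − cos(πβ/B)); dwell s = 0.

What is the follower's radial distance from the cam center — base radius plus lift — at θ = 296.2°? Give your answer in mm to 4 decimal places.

seg 1 [0°–102.6°] dwell: s stays 0.0000
seg 2 [102.6°–309.3°] uniform, h=6: θ=296.2° here. β=193.6, B=206.7. 6·193.6/206.7 = 5.6197 → s = 5.6197
radial distance = base radius + s = 30 + 5.6197 = 35.6197

35.6197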